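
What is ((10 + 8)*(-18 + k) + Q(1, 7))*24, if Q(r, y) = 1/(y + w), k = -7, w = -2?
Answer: -53976/5 ≈ -10795.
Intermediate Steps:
Q(r, y) = 1/(-2 + y) (Q(r, y) = 1/(y - 2) = 1/(-2 + y))
((10 + 8)*(-18 + k) + Q(1, 7))*24 = ((10 + 8)*(-18 - 7) + 1/(-2 + 7))*24 = (18*(-25) + 1/5)*24 = (-450 + 1/5)*24 = -2249/5*24 = -53976/5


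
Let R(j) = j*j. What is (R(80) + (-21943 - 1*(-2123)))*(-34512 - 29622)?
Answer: 860678280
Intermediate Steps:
R(j) = j²
(R(80) + (-21943 - 1*(-2123)))*(-34512 - 29622) = (80² + (-21943 - 1*(-2123)))*(-34512 - 29622) = (6400 + (-21943 + 2123))*(-64134) = (6400 - 19820)*(-64134) = -13420*(-64134) = 860678280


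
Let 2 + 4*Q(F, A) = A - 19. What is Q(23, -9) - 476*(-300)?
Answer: 285585/2 ≈ 1.4279e+5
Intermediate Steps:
Q(F, A) = -21/4 + A/4 (Q(F, A) = -1/2 + (A - 19)/4 = -1/2 + (-19 + A)/4 = -1/2 + (-19/4 + A/4) = -21/4 + A/4)
Q(23, -9) - 476*(-300) = (-21/4 + (1/4)*(-9)) - 476*(-300) = (-21/4 - 9/4) + 142800 = -15/2 + 142800 = 285585/2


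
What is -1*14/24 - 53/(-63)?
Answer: 65/252 ≈ 0.25794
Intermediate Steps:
-1*14/24 - 53/(-63) = -14*1/24 - 53*(-1/63) = -7/12 + 53/63 = 65/252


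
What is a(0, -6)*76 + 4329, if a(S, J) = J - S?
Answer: 3873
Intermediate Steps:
a(0, -6)*76 + 4329 = (-6 - 1*0)*76 + 4329 = (-6 + 0)*76 + 4329 = -6*76 + 4329 = -456 + 4329 = 3873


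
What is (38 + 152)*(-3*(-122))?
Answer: 69540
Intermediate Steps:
(38 + 152)*(-3*(-122)) = 190*366 = 69540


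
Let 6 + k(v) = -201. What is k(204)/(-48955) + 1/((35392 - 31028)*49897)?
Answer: 45074404111/10659976119140 ≈ 0.0042284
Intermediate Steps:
k(v) = -207 (k(v) = -6 - 201 = -207)
k(204)/(-48955) + 1/((35392 - 31028)*49897) = -207/(-48955) + 1/((35392 - 31028)*49897) = -207*(-1/48955) + (1/49897)/4364 = 207/48955 + (1/4364)*(1/49897) = 207/48955 + 1/217750508 = 45074404111/10659976119140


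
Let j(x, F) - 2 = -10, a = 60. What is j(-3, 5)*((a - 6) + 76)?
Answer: -1040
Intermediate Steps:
j(x, F) = -8 (j(x, F) = 2 - 10 = -8)
j(-3, 5)*((a - 6) + 76) = -8*((60 - 6) + 76) = -8*(54 + 76) = -8*130 = -1040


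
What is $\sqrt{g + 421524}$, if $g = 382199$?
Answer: $\sqrt{803723} \approx 896.51$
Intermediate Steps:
$\sqrt{g + 421524} = \sqrt{382199 + 421524} = \sqrt{803723}$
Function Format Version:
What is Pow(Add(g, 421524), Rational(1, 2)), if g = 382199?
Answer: Pow(803723, Rational(1, 2)) ≈ 896.51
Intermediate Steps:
Pow(Add(g, 421524), Rational(1, 2)) = Pow(Add(382199, 421524), Rational(1, 2)) = Pow(803723, Rational(1, 2))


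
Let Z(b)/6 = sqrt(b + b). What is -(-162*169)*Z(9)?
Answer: 492804*sqrt(2) ≈ 6.9693e+5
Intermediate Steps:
Z(b) = 6*sqrt(2)*sqrt(b) (Z(b) = 6*sqrt(b + b) = 6*sqrt(2*b) = 6*(sqrt(2)*sqrt(b)) = 6*sqrt(2)*sqrt(b))
-(-162*169)*Z(9) = -(-162*169)*6*sqrt(2)*sqrt(9) = -(-27378)*6*sqrt(2)*3 = -(-27378)*18*sqrt(2) = -(-492804)*sqrt(2) = 492804*sqrt(2)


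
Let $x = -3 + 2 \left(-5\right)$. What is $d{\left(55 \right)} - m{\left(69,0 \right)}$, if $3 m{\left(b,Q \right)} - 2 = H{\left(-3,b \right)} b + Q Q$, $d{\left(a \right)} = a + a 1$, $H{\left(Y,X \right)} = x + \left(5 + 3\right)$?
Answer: $\frac{673}{3} \approx 224.33$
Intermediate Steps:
$x = -13$ ($x = -3 - 10 = -13$)
$H{\left(Y,X \right)} = -5$ ($H{\left(Y,X \right)} = -13 + \left(5 + 3\right) = -13 + 8 = -5$)
$d{\left(a \right)} = 2 a$ ($d{\left(a \right)} = a + a = 2 a$)
$m{\left(b,Q \right)} = \frac{2}{3} - \frac{5 b}{3} + \frac{Q^{2}}{3}$ ($m{\left(b,Q \right)} = \frac{2}{3} + \frac{- 5 b + Q Q}{3} = \frac{2}{3} + \frac{- 5 b + Q^{2}}{3} = \frac{2}{3} + \frac{Q^{2} - 5 b}{3} = \frac{2}{3} + \left(- \frac{5 b}{3} + \frac{Q^{2}}{3}\right) = \frac{2}{3} - \frac{5 b}{3} + \frac{Q^{2}}{3}$)
$d{\left(55 \right)} - m{\left(69,0 \right)} = 2 \cdot 55 - \left(\frac{2}{3} - 115 + \frac{0^{2}}{3}\right) = 110 - \left(\frac{2}{3} - 115 + \frac{1}{3} \cdot 0\right) = 110 - \left(\frac{2}{3} - 115 + 0\right) = 110 - - \frac{343}{3} = 110 + \frac{343}{3} = \frac{673}{3}$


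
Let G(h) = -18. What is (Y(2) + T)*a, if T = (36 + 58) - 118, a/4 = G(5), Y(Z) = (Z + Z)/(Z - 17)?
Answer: 8736/5 ≈ 1747.2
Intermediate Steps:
Y(Z) = 2*Z/(-17 + Z) (Y(Z) = (2*Z)/(-17 + Z) = 2*Z/(-17 + Z))
a = -72 (a = 4*(-18) = -72)
T = -24 (T = 94 - 118 = -24)
(Y(2) + T)*a = (2*2/(-17 + 2) - 24)*(-72) = (2*2/(-15) - 24)*(-72) = (2*2*(-1/15) - 24)*(-72) = (-4/15 - 24)*(-72) = -364/15*(-72) = 8736/5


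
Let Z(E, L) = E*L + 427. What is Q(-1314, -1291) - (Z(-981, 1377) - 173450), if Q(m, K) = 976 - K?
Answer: 1526127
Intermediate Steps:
Z(E, L) = 427 + E*L
Q(-1314, -1291) - (Z(-981, 1377) - 173450) = (976 - 1*(-1291)) - ((427 - 981*1377) - 173450) = (976 + 1291) - ((427 - 1350837) - 173450) = 2267 - (-1350410 - 173450) = 2267 - 1*(-1523860) = 2267 + 1523860 = 1526127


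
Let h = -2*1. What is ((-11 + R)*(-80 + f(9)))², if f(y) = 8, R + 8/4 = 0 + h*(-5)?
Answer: 46656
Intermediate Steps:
h = -2
R = 8 (R = -2 + (0 - 2*(-5)) = -2 + (0 + 10) = -2 + 10 = 8)
((-11 + R)*(-80 + f(9)))² = ((-11 + 8)*(-80 + 8))² = (-3*(-72))² = 216² = 46656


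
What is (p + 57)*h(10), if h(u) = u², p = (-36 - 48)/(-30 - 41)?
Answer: 413100/71 ≈ 5818.3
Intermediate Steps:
p = 84/71 (p = -84/(-71) = -84*(-1/71) = 84/71 ≈ 1.1831)
(p + 57)*h(10) = (84/71 + 57)*10² = (4131/71)*100 = 413100/71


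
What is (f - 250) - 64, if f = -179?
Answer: -493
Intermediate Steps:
(f - 250) - 64 = (-179 - 250) - 64 = -429 - 64 = -493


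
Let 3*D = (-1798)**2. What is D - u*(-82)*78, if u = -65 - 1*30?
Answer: 1409944/3 ≈ 4.6998e+5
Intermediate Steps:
u = -95 (u = -65 - 30 = -95)
D = 3232804/3 (D = (1/3)*(-1798)**2 = (1/3)*3232804 = 3232804/3 ≈ 1.0776e+6)
D - u*(-82)*78 = 3232804/3 - (-95*(-82))*78 = 3232804/3 - 7790*78 = 3232804/3 - 1*607620 = 3232804/3 - 607620 = 1409944/3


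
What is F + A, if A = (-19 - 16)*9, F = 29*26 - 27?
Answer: 412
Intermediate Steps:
F = 727 (F = 754 - 27 = 727)
A = -315 (A = -35*9 = -315)
F + A = 727 - 315 = 412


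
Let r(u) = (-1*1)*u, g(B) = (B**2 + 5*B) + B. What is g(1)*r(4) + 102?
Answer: 74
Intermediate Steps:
g(B) = B**2 + 6*B
r(u) = -u
g(1)*r(4) + 102 = (1*(6 + 1))*(-1*4) + 102 = (1*7)*(-4) + 102 = 7*(-4) + 102 = -28 + 102 = 74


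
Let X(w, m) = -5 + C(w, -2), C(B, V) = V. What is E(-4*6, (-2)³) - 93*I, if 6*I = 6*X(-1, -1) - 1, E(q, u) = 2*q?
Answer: 1237/2 ≈ 618.50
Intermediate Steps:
X(w, m) = -7 (X(w, m) = -5 - 2 = -7)
I = -43/6 (I = (6*(-7) - 1)/6 = (-42 - 1)/6 = (⅙)*(-43) = -43/6 ≈ -7.1667)
E(-4*6, (-2)³) - 93*I = 2*(-4*6) - 93*(-43/6) = 2*(-24) + 1333/2 = -48 + 1333/2 = 1237/2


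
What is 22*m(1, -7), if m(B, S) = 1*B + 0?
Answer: 22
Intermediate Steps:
m(B, S) = B (m(B, S) = B + 0 = B)
22*m(1, -7) = 22*1 = 22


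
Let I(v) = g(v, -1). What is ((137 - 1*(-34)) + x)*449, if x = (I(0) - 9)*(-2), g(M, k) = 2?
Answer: 83065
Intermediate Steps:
I(v) = 2
x = 14 (x = (2 - 9)*(-2) = -7*(-2) = 14)
((137 - 1*(-34)) + x)*449 = ((137 - 1*(-34)) + 14)*449 = ((137 + 34) + 14)*449 = (171 + 14)*449 = 185*449 = 83065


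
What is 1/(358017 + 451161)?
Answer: 1/809178 ≈ 1.2358e-6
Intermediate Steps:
1/(358017 + 451161) = 1/809178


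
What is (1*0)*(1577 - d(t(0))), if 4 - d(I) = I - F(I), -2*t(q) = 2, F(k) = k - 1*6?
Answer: 0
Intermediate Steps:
F(k) = -6 + k (F(k) = k - 6 = -6 + k)
t(q) = -1 (t(q) = -1/2*2 = -1)
d(I) = -2 (d(I) = 4 - (I - (-6 + I)) = 4 - (I + (6 - I)) = 4 - 1*6 = 4 - 6 = -2)
(1*0)*(1577 - d(t(0))) = (1*0)*(1577 - 1*(-2)) = 0*(1577 + 2) = 0*1579 = 0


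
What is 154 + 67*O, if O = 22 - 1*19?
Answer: 355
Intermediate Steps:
O = 3 (O = 22 - 19 = 3)
154 + 67*O = 154 + 67*3 = 154 + 201 = 355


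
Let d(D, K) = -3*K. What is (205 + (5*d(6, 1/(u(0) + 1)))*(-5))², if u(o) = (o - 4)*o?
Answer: 78400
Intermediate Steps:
u(o) = o*(-4 + o) (u(o) = (-4 + o)*o = o*(-4 + o))
(205 + (5*d(6, 1/(u(0) + 1)))*(-5))² = (205 + (5*(-3/(0*(-4 + 0) + 1)))*(-5))² = (205 + (5*(-3/(0*(-4) + 1)))*(-5))² = (205 + (5*(-3/(0 + 1)))*(-5))² = (205 + (5*(-3/1))*(-5))² = (205 + (5*(-3*1))*(-5))² = (205 + (5*(-3))*(-5))² = (205 - 15*(-5))² = (205 + 75)² = 280² = 78400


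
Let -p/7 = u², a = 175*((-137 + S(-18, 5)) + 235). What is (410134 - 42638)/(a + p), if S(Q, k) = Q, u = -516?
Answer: -45937/231224 ≈ -0.19867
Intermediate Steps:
a = 14000 (a = 175*((-137 - 18) + 235) = 175*(-155 + 235) = 175*80 = 14000)
p = -1863792 (p = -7*(-516)² = -7*266256 = -1863792)
(410134 - 42638)/(a + p) = (410134 - 42638)/(14000 - 1863792) = 367496/(-1849792) = 367496*(-1/1849792) = -45937/231224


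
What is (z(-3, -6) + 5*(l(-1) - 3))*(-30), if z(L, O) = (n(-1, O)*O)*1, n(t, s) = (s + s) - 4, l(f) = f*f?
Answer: -2580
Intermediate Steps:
l(f) = f**2
n(t, s) = -4 + 2*s (n(t, s) = 2*s - 4 = -4 + 2*s)
z(L, O) = O*(-4 + 2*O) (z(L, O) = ((-4 + 2*O)*O)*1 = (O*(-4 + 2*O))*1 = O*(-4 + 2*O))
(z(-3, -6) + 5*(l(-1) - 3))*(-30) = (2*(-6)*(-2 - 6) + 5*((-1)**2 - 3))*(-30) = (2*(-6)*(-8) + 5*(1 - 3))*(-30) = (96 + 5*(-2))*(-30) = (96 - 10)*(-30) = 86*(-30) = -2580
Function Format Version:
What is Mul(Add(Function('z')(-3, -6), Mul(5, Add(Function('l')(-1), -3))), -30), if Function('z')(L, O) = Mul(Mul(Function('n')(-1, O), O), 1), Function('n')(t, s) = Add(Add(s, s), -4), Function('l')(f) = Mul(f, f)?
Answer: -2580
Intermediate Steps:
Function('l')(f) = Pow(f, 2)
Function('n')(t, s) = Add(-4, Mul(2, s)) (Function('n')(t, s) = Add(Mul(2, s), -4) = Add(-4, Mul(2, s)))
Function('z')(L, O) = Mul(O, Add(-4, Mul(2, O))) (Function('z')(L, O) = Mul(Mul(Add(-4, Mul(2, O)), O), 1) = Mul(Mul(O, Add(-4, Mul(2, O))), 1) = Mul(O, Add(-4, Mul(2, O))))
Mul(Add(Function('z')(-3, -6), Mul(5, Add(Function('l')(-1), -3))), -30) = Mul(Add(Mul(2, -6, Add(-2, -6)), Mul(5, Add(Pow(-1, 2), -3))), -30) = Mul(Add(Mul(2, -6, -8), Mul(5, Add(1, -3))), -30) = Mul(Add(96, Mul(5, -2)), -30) = Mul(Add(96, -10), -30) = Mul(86, -30) = -2580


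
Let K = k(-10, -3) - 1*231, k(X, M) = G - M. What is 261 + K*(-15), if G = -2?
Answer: 3711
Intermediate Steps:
k(X, M) = -2 - M
K = -230 (K = (-2 - 1*(-3)) - 1*231 = (-2 + 3) - 231 = 1 - 231 = -230)
261 + K*(-15) = 261 - 230*(-15) = 261 + 3450 = 3711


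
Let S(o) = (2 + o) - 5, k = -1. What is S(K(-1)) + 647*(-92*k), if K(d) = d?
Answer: 59520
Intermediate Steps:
S(o) = -3 + o
S(K(-1)) + 647*(-92*k) = (-3 - 1) + 647*(-92*(-1)) = -4 + 647*92 = -4 + 59524 = 59520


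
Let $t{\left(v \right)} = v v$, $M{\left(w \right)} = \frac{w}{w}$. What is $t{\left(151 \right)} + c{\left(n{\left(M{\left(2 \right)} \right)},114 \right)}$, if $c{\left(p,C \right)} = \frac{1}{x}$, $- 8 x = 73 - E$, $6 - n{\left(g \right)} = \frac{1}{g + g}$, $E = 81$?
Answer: $22802$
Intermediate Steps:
$M{\left(w \right)} = 1$
$n{\left(g \right)} = 6 - \frac{1}{2 g}$ ($n{\left(g \right)} = 6 - \frac{1}{g + g} = 6 - \frac{1}{2 g}$)
$x = 1$ ($x = - \frac{73 - 81}{8} = \left(- \frac{1}{8}\right) \left(-8\right) = 1$)
$c{\left(p,C \right)} = 1$ ($c{\left(p,C \right)} = 1^{-1} = 1$)
$t{\left(v \right)} = v^{2}$
$t{\left(151 \right)} + c{\left(n{\left(M{\left(2 \right)} \right)},114 \right)} = 151^{2} + 1 = 22801 + 1 = 22802$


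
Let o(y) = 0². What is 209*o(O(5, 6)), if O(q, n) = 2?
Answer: 0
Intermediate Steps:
o(y) = 0
209*o(O(5, 6)) = 209*0 = 0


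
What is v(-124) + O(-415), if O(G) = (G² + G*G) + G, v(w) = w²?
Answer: 359411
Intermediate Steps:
O(G) = G + 2*G² (O(G) = (G² + G²) + G = 2*G² + G = G + 2*G²)
v(-124) + O(-415) = (-124)² - 415*(1 + 2*(-415)) = 15376 - 415*(1 - 830) = 15376 - 415*(-829) = 15376 + 344035 = 359411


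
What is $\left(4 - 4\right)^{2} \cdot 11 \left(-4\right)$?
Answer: $0$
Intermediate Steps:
$\left(4 - 4\right)^{2} \cdot 11 \left(-4\right) = 0^{2} \cdot 11 \left(-4\right) = 0 \cdot 11 \left(-4\right) = 0 \left(-4\right) = 0$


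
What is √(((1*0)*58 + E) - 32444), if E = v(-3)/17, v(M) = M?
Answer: I*√9376367/17 ≈ 180.12*I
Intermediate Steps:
E = -3/17 ≈ -0.17647
√(((1*0)*58 + E) - 32444) = √(((1*0)*58 - 3/17) - 32444) = √((0*58 - 3/17) - 32444) = √((0 - 3/17) - 32444) = √(-3/17 - 32444) = √(-551551/17) = I*√9376367/17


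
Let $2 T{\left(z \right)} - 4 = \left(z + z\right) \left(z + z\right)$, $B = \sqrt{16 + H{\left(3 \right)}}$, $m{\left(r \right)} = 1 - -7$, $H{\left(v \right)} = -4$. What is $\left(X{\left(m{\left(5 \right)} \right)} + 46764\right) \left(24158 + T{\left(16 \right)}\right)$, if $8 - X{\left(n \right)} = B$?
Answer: $1153958784 - 49344 \sqrt{3} \approx 1.1539 \cdot 10^{9}$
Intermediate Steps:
$m{\left(r \right)} = 8$ ($m{\left(r \right)} = 1 + 7 = 8$)
$B = 2 \sqrt{3}$ ($B = \sqrt{16 - 4} = \sqrt{12} = 2 \sqrt{3} \approx 3.4641$)
$X{\left(n \right)} = 8 - 2 \sqrt{3}$
$T{\left(z \right)} = 2 + 2 z^{2}$ ($T{\left(z \right)} = 2 + \frac{\left(z + z\right) \left(z + z\right)}{2} = 2 + \frac{2 z 2 z}{2} = 2 + \frac{4 z^{2}}{2} = 2 + 2 z^{2}$)
$\left(X{\left(m{\left(5 \right)} \right)} + 46764\right) \left(24158 + T{\left(16 \right)}\right) = \left(\left(8 - 2 \sqrt{3}\right) + 46764\right) \left(24158 + \left(2 + 2 \cdot 16^{2}\right)\right) = \left(46772 - 2 \sqrt{3}\right) \left(24158 + \left(2 + 2 \cdot 256\right)\right) = \left(46772 - 2 \sqrt{3}\right) \left(24158 + \left(2 + 512\right)\right) = \left(46772 - 2 \sqrt{3}\right) \left(24158 + 514\right) = \left(46772 - 2 \sqrt{3}\right) 24672 = 1153958784 - 49344 \sqrt{3}$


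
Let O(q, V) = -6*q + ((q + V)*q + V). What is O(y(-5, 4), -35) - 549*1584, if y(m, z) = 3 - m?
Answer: -869915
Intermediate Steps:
O(q, V) = V - 6*q + q*(V + q) (O(q, V) = -6*q + ((V + q)*q + V) = -6*q + (q*(V + q) + V) = -6*q + (V + q*(V + q)) = V - 6*q + q*(V + q))
O(y(-5, 4), -35) - 549*1584 = (-35 + (3 - 1*(-5))² - 6*(3 - 1*(-5)) - 35*(3 - 1*(-5))) - 549*1584 = (-35 + (3 + 5)² - 6*(3 + 5) - 35*(3 + 5)) - 869616 = (-35 + 8² - 6*8 - 35*8) - 869616 = (-35 + 64 - 48 - 280) - 869616 = -299 - 869616 = -869915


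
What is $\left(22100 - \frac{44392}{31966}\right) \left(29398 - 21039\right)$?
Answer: $\frac{2952416387336}{15983} \approx 1.8472 \cdot 10^{8}$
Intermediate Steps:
$\left(22100 - \frac{44392}{31966}\right) \left(29398 - 21039\right) = \left(22100 - \frac{22196}{15983}\right) 8359 = \frac{353202104}{15983} \cdot 8359 = \frac{2952416387336}{15983}$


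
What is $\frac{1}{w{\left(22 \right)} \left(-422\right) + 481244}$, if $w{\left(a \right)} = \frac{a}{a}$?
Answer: $\frac{1}{480822} \approx 2.0798 \cdot 10^{-6}$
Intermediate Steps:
$w{\left(a \right)} = 1$
$\frac{1}{w{\left(22 \right)} \left(-422\right) + 481244} = \frac{1}{1 \left(-422\right) + 481244} = \frac{1}{-422 + 481244} = \frac{1}{480822}$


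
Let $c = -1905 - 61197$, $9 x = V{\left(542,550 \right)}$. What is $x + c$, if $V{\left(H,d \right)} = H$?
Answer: $- \frac{567376}{9} \approx -63042.0$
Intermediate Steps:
$x = \frac{542}{9}$ ($x = \frac{1}{9} \cdot 542 = \frac{542}{9} \approx 60.222$)
$c = -63102$
$x + c = \frac{542}{9} - 63102 = - \frac{567376}{9}$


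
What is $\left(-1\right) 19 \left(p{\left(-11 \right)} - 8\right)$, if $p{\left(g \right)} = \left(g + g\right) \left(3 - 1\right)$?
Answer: $988$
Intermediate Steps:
$p{\left(g \right)} = 4 g$ ($p{\left(g \right)} = 2 g 2 = 4 g$)
$\left(-1\right) 19 \left(p{\left(-11 \right)} - 8\right) = \left(-1\right) 19 \left(4 \left(-11\right) - 8\right) = - 19 \left(-44 - 8\right) = \left(-19\right) \left(-52\right) = 988$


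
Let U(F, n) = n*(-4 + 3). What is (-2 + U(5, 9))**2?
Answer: 121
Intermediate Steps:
U(F, n) = -n (U(F, n) = n*(-1) = -n)
(-2 + U(5, 9))**2 = (-2 - 1*9)**2 = (-2 - 9)**2 = (-11)**2 = 121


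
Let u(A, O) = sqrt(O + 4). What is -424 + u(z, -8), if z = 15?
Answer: -424 + 2*I ≈ -424.0 + 2.0*I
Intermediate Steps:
u(A, O) = sqrt(4 + O)
-424 + u(z, -8) = -424 + sqrt(4 - 8) = -424 + sqrt(-4) = -424 + 2*I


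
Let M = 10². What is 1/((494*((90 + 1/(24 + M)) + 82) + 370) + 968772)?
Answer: 62/65355067 ≈ 9.4866e-7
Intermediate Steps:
M = 100
1/((494*((90 + 1/(24 + M)) + 82) + 370) + 968772) = 1/((494*((90 + 1/(24 + 100)) + 82) + 370) + 968772) = 1/((494*((90 + 1/124) + 82) + 370) + 968772) = 1/((494*(11161/124 + 82) + 370) + 968772) = 1/((494*(21329/124) + 370) + 968772) = 1/((5268263/62 + 370) + 968772) = 1/(5291203/62 + 968772) = 1/(65355067/62) = 62/65355067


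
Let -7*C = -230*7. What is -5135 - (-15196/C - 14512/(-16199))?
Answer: -9444503353/1862885 ≈ -5069.8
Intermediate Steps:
C = 230 (C = -(-230)*7/7 = -⅐*(-1610) = 230)
-5135 - (-15196/C - 14512/(-16199)) = -5135 - (-15196/230 - 14512/(-16199)) = -5135 - (-15196*1/230 - 14512*(-1/16199)) = -5135 - (-7598/115 + 14512/16199) = -5135 - 1*(-121411122/1862885) = -5135 + 121411122/1862885 = -9444503353/1862885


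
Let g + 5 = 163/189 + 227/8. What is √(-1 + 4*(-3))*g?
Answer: 36647*I*√13/1512 ≈ 87.389*I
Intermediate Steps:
g = 36647/1512 (g = -5 + (163/189 + 227/8) = -5 + 44207/1512 = 36647/1512 ≈ 24.237)
√(-1 + 4*(-3))*g = √(-1 + 4*(-3))*(36647/1512) = √(-1 - 12)*(36647/1512) = √(-13)*(36647/1512) = (I*√13)*(36647/1512) = 36647*I*√13/1512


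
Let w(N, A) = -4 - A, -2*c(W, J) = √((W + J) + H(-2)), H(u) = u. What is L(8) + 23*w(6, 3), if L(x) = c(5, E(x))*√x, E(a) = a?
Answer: -161 - √22 ≈ -165.69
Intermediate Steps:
c(W, J) = -√(-2 + J + W)/2 (c(W, J) = -√((W + J) - 2)/2 = -√((J + W) - 2)/2 = -√(-2 + J + W)/2)
L(x) = -√x*√(3 + x)/2 (L(x) = (-√(-2 + x + 5)/2)*√x = (-√(3 + x)/2)*√x = -√x*√(3 + x)/2)
L(8) + 23*w(6, 3) = -√8*√(3 + 8)/2 + 23*(-4 - 1*3) = -2*√2*√11/2 + 23*(-4 - 3) = -√22 + 23*(-7) = -√22 - 161 = -161 - √22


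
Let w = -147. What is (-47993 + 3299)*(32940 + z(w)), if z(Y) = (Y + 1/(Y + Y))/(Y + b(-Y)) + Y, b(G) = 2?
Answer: -10413767618241/7105 ≈ -1.4657e+9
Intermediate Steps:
z(Y) = Y + (Y + 1/(2*Y))/(2 + Y) (z(Y) = (Y + 1/(Y + Y))/(Y + 2) + Y = (Y + 1/(2*Y))/(2 + Y) + Y = Y + (Y + 1/(2*Y))/(2 + Y))
(-47993 + 3299)*(32940 + z(w)) = (-47993 + 3299)*(32940 + (1/2 + (-147)**3 + 3*(-147)**2)/((-147)*(2 - 147))) = -44694*(32940 - 1/147*(1/2 - 3176523 + 3*21609)/(-145)) = -44694*(32940 - 1/147*(-1/145)*(1/2 - 3176523 + 64827)) = -44694*(32940 - 1/147*(-1/145)*(-6223391/2)) = -44694*(32940 - 6223391/42630) = -44694*1398008809/42630 = -10413767618241/7105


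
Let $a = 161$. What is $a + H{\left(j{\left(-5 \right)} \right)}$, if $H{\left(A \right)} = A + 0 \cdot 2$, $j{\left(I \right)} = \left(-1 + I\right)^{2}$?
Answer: $197$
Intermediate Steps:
$H{\left(A \right)} = A$ ($H{\left(A \right)} = A + 0 = A$)
$a + H{\left(j{\left(-5 \right)} \right)} = 161 + \left(-1 - 5\right)^{2} = 161 + \left(-6\right)^{2} = 161 + 36 = 197$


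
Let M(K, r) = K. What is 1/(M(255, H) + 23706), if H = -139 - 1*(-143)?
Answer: 1/23961 ≈ 4.1734e-5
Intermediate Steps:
H = 4 (H = -139 + 143 = 4)
1/(M(255, H) + 23706) = 1/(255 + 23706) = 1/23961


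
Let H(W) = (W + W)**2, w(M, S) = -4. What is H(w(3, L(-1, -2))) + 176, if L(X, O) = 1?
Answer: 240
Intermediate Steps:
H(W) = 4*W**2 (H(W) = (2*W)**2 = 4*W**2)
H(w(3, L(-1, -2))) + 176 = 4*(-4)**2 + 176 = 4*16 + 176 = 64 + 176 = 240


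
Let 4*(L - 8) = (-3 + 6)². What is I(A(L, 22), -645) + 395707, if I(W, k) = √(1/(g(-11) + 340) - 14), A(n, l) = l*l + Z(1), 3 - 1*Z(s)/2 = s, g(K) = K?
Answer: 395707 + I*√1515045/329 ≈ 3.9571e+5 + 3.7413*I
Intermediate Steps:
L = 41/4 (L = 8 + (-3 + 6)²/4 = 8 + (¼)*3² = 8 + (¼)*9 = 8 + 9/4 = 41/4 ≈ 10.250)
Z(s) = 6 - 2*s
A(n, l) = 4 + l² (A(n, l) = l*l + (6 - 2*1) = l² + (6 - 2) = l² + 4 = 4 + l²)
I(W, k) = I*√1515045/329 (I(W, k) = √(1/(-11 + 340) - 14) = √(1/329 - 14) = √(-4605/329) = I*√1515045/329)
I(A(L, 22), -645) + 395707 = I*√1515045/329 + 395707 = 395707 + I*√1515045/329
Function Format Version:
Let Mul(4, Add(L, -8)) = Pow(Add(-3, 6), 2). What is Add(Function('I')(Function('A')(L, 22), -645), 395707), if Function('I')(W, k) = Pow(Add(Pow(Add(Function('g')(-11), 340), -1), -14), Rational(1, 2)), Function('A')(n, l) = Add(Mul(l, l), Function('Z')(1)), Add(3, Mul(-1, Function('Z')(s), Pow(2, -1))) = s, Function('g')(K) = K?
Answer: Add(395707, Mul(Rational(1, 329), I, Pow(1515045, Rational(1, 2)))) ≈ Add(3.9571e+5, Mul(3.7413, I))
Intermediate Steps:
L = Rational(41, 4) (L = Add(8, Mul(Rational(1, 4), Pow(Add(-3, 6), 2))) = Add(8, Mul(Rational(1, 4), Pow(3, 2))) = Add(8, Mul(Rational(1, 4), 9)) = Add(8, Rational(9, 4)) = Rational(41, 4) ≈ 10.250)
Function('Z')(s) = Add(6, Mul(-2, s))
Function('A')(n, l) = Add(4, Pow(l, 2)) (Function('A')(n, l) = Add(Mul(l, l), Add(6, Mul(-2, 1))) = Add(Pow(l, 2), Add(6, -2)) = Add(Pow(l, 2), 4) = Add(4, Pow(l, 2)))
Function('I')(W, k) = Mul(Rational(1, 329), I, Pow(1515045, Rational(1, 2))) (Function('I')(W, k) = Pow(Add(Pow(Add(-11, 340), -1), -14), Rational(1, 2)) = Pow(Add(Pow(329, -1), -14), Rational(1, 2)) = Pow(Add(Rational(1, 329), -14), Rational(1, 2)) = Pow(Rational(-4605, 329), Rational(1, 2)) = Mul(Rational(1, 329), I, Pow(1515045, Rational(1, 2))))
Add(Function('I')(Function('A')(L, 22), -645), 395707) = Add(Mul(Rational(1, 329), I, Pow(1515045, Rational(1, 2))), 395707) = Add(395707, Mul(Rational(1, 329), I, Pow(1515045, Rational(1, 2))))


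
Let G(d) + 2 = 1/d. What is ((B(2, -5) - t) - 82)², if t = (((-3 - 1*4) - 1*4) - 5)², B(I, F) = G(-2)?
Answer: 463761/4 ≈ 1.1594e+5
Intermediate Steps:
G(d) = -2 + 1/d
B(I, F) = -5/2 (B(I, F) = -2 + 1/(-2) = -2 - ½ = -5/2)
t = 256 (t = (((-3 - 4) - 4) - 5)² = ((-7 - 4) - 5)² = (-11 - 5)² = (-16)² = 256)
((B(2, -5) - t) - 82)² = ((-5/2 - 1*256) - 82)² = ((-5/2 - 256) - 82)² = (-517/2 - 82)² = (-681/2)² = 463761/4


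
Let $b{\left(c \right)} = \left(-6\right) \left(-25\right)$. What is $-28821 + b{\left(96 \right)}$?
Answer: $-28671$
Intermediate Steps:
$b{\left(c \right)} = 150$
$-28821 + b{\left(96 \right)} = -28821 + 150 = -28671$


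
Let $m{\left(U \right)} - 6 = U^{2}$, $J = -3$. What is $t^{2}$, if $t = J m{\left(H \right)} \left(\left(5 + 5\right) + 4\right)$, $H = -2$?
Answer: $176400$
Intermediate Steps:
$m{\left(U \right)} = 6 + U^{2}$
$t = -420$ ($t = - 3 \left(6 + \left(-2\right)^{2}\right) \left(\left(5 + 5\right) + 4\right) = - 3 \left(6 + 4\right) \left(10 + 4\right) = \left(-3\right) 10 \cdot 14 = \left(-30\right) 14 = -420$)
$t^{2} = \left(-420\right)^{2} = 176400$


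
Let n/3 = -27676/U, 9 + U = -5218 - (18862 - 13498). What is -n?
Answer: -4884/623 ≈ -7.8395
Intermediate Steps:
U = -10591 (U = -9 + (-5218 - (18862 - 13498)) = -9 + (-5218 - 1*5364) = -9 + (-5218 - 5364) = -9 - 10582 = -10591)
n = 4884/623 (n = 3*(-27676/(-10591)) = 3*(-27676*(-1/10591)) = 3*(1628/623) = 4884/623 ≈ 7.8395)
-n = -1*4884/623 = -4884/623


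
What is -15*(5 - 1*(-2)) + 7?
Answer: -98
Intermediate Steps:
-15*(5 - 1*(-2)) + 7 = -15*(5 + 2) + 7 = -15*7 + 7 = -105 + 7 = -98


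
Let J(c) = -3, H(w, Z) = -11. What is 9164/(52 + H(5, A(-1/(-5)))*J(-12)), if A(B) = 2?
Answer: 9164/85 ≈ 107.81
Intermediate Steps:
9164/(52 + H(5, A(-1/(-5)))*J(-12)) = 9164/(52 - 11*(-3)) = 9164/(52 + 33) = 9164/85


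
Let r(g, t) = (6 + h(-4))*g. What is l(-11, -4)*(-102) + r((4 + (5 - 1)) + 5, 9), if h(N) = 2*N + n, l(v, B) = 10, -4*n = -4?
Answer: -1033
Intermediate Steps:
n = 1 (n = -¼*(-4) = 1)
h(N) = 1 + 2*N (h(N) = 2*N + 1 = 1 + 2*N)
r(g, t) = -g (r(g, t) = (6 + (1 + 2*(-4)))*g = (6 + (1 - 8))*g = (6 - 7)*g = -g)
l(-11, -4)*(-102) + r((4 + (5 - 1)) + 5, 9) = 10*(-102) - ((4 + (5 - 1)) + 5) = -1020 - ((4 + 4) + 5) = -1020 - (8 + 5) = -1020 - 1*13 = -1020 - 13 = -1033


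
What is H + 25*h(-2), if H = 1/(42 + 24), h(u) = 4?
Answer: 6601/66 ≈ 100.02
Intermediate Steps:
H = 1/66 ≈ 0.015152
H + 25*h(-2) = 1/66 + 25*4 = 1/66 + 100 = 6601/66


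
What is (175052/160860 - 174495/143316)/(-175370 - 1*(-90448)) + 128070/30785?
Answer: 1392957993245743921/334834044851519640 ≈ 4.1601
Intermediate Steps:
(175052/160860 - 174495/143316)/(-175370 - 1*(-90448)) + 128070/30785 = (175052*(1/160860) - 174495*1/143316)/(-175370 + 90448) + 128070*(1/30785) = (43763/40215 - 58165/47772)/(-84922) + 25614/6157 = -82819813/640383660*(-1/84922) + 25614/6157 = 82819813/54382661174520 + 25614/6157 = 1392957993245743921/334834044851519640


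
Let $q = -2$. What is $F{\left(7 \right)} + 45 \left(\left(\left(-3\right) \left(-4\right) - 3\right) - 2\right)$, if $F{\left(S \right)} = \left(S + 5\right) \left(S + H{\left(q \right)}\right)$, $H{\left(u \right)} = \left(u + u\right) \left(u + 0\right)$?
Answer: $495$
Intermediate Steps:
$H{\left(u \right)} = 2 u^{2}$ ($H{\left(u \right)} = 2 u u = 2 u^{2}$)
$F{\left(S \right)} = \left(5 + S\right) \left(8 + S\right)$ ($F{\left(S \right)} = \left(S + 5\right) \left(S + 2 \left(-2\right)^{2}\right) = \left(5 + S\right) \left(S + 2 \cdot 4\right) = \left(5 + S\right) \left(S + 8\right) = \left(5 + S\right) \left(8 + S\right)$)
$F{\left(7 \right)} + 45 \left(\left(\left(-3\right) \left(-4\right) - 3\right) - 2\right) = \left(40 + 7^{2} + 13 \cdot 7\right) + 45 \left(\left(\left(-3\right) \left(-4\right) - 3\right) - 2\right) = \left(40 + 49 + 91\right) + 45 \left(\left(12 - 3\right) - 2\right) = 180 + 45 \left(9 - 2\right) = 180 + 45 \cdot 7 = 180 + 315 = 495$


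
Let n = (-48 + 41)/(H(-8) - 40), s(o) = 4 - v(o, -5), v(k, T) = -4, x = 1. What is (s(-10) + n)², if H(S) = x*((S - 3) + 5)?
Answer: 140625/2116 ≈ 66.458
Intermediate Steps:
s(o) = 8 (s(o) = 4 - 1*(-4) = 4 + 4 = 8)
H(S) = 2 + S (H(S) = 1*((S - 3) + 5) = 1*((-3 + S) + 5) = 1*(2 + S) = 2 + S)
n = 7/46 (n = (-48 + 41)/((2 - 8) - 40) = -7/(-6 - 40) = -7/(-46) = -7*(-1/46) = 7/46 ≈ 0.15217)
(s(-10) + n)² = (8 + 7/46)² = (375/46)² = 140625/2116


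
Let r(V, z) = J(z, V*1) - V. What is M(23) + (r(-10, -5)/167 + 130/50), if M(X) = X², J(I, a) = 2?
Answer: 443946/835 ≈ 531.67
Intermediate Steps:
r(V, z) = 2 - V
M(23) + (r(-10, -5)/167 + 130/50) = 23² + ((2 - 1*(-10))/167 + 130/50) = 529 + ((2 + 10)*(1/167) + 130*(1/50)) = 529 + (12*(1/167) + 13/5) = 529 + (12/167 + 13/5) = 529 + 2231/835 = 443946/835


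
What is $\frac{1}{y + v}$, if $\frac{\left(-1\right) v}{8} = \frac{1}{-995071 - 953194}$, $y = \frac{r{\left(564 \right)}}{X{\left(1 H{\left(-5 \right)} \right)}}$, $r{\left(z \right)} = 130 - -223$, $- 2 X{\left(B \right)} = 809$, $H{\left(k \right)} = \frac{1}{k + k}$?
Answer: $- \frac{1576146385}{1375468618} \approx -1.1459$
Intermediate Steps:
$H{\left(k \right)} = \frac{1}{2 k}$
$X{\left(B \right)} = - \frac{809}{2}$ ($X{\left(B \right)} = \left(- \frac{1}{2}\right) 809 = - \frac{809}{2}$)
$r{\left(z \right)} = 353$ ($r{\left(z \right)} = 130 + 223 = 353$)
$y = - \frac{706}{809}$ ($y = \frac{353}{- \frac{809}{2}} = 353 \left(- \frac{2}{809}\right) = - \frac{706}{809} \approx -0.87268$)
$v = \frac{8}{1948265}$ ($v = - \frac{8}{-995071 - 953194} = - \frac{8}{-1948265} = \left(-8\right) \left(- \frac{1}{1948265}\right) = \frac{8}{1948265} \approx 4.1062 \cdot 10^{-6}$)
$\frac{1}{y + v} = \frac{1}{- \frac{706}{809} + \frac{8}{1948265}} = \frac{1}{- \frac{1375468618}{1576146385}} = - \frac{1576146385}{1375468618}$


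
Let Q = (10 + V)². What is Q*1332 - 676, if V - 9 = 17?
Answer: 1725596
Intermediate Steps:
V = 26 (V = 9 + 17 = 26)
Q = 1296 (Q = (10 + 26)² = 36² = 1296)
Q*1332 - 676 = 1296*1332 - 676 = 1726272 - 676 = 1725596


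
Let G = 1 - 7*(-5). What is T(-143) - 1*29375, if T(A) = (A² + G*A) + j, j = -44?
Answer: -14118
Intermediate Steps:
G = 36 (G = 1 + 35 = 36)
T(A) = -44 + A² + 36*A (T(A) = (A² + 36*A) - 44 = -44 + A² + 36*A)
T(-143) - 1*29375 = (-44 + (-143)² + 36*(-143)) - 1*29375 = (-44 + 20449 - 5148) - 29375 = 15257 - 29375 = -14118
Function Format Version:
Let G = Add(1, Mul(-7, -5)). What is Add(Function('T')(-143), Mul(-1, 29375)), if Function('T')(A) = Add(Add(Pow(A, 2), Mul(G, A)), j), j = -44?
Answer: -14118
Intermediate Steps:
G = 36 (G = Add(1, 35) = 36)
Function('T')(A) = Add(-44, Pow(A, 2), Mul(36, A)) (Function('T')(A) = Add(Add(Pow(A, 2), Mul(36, A)), -44) = Add(-44, Pow(A, 2), Mul(36, A)))
Add(Function('T')(-143), Mul(-1, 29375)) = Add(Add(-44, Pow(-143, 2), Mul(36, -143)), Mul(-1, 29375)) = Add(Add(-44, 20449, -5148), -29375) = Add(15257, -29375) = -14118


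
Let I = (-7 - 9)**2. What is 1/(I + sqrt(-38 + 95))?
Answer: 256/65479 - sqrt(57)/65479 ≈ 0.0037943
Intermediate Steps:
I = 256 (I = (-16)**2 = 256)
1/(I + sqrt(-38 + 95)) = 1/(256 + sqrt(-38 + 95)) = 1/(256 + sqrt(57))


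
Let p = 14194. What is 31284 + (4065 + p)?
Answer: 49543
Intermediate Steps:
31284 + (4065 + p) = 31284 + (4065 + 14194) = 31284 + 18259 = 49543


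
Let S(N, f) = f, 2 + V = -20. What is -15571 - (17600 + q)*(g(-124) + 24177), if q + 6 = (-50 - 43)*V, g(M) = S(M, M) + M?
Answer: -469981131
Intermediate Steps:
V = -22 (V = -2 - 20 = -22)
g(M) = 2*M (g(M) = M + M = 2*M)
q = 2040 (q = -6 + (-50 - 43)*(-22) = -6 - 93*(-22) = -6 + 2046 = 2040)
-15571 - (17600 + q)*(g(-124) + 24177) = -15571 - (17600 + 2040)*(2*(-124) + 24177) = -15571 - 19640*(-248 + 24177) = -15571 - 19640*23929 = -15571 - 1*469965560 = -15571 - 469965560 = -469981131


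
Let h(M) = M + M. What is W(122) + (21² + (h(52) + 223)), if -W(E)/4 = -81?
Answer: 1092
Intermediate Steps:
W(E) = 324 (W(E) = -4*(-81) = 324)
h(M) = 2*M
W(122) + (21² + (h(52) + 223)) = 324 + (21² + (2*52 + 223)) = 324 + (441 + (104 + 223)) = 324 + (441 + 327) = 324 + 768 = 1092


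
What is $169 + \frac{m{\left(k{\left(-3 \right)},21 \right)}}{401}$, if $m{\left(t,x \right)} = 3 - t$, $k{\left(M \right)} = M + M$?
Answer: $\frac{67778}{401} \approx 169.02$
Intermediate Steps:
$k{\left(M \right)} = 2 M$
$169 + \frac{m{\left(k{\left(-3 \right)},21 \right)}}{401} = 169 + \frac{3 - 2 \left(-3\right)}{401} = 169 + \frac{3 - -6}{401} = 169 + \frac{3 + 6}{401} = 169 + \frac{1}{401} \cdot 9 = 169 + \frac{9}{401} = \frac{67778}{401}$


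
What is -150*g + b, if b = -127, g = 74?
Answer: -11227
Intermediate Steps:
-150*g + b = -150*74 - 127 = -11100 - 127 = -11227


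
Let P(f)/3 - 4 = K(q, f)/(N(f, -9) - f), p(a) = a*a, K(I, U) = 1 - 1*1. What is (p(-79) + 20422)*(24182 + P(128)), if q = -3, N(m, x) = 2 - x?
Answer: 645084622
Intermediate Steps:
K(I, U) = 0 (K(I, U) = 1 - 1 = 0)
p(a) = a**2
P(f) = 12 (P(f) = 12 + 3*(0/((2 - 1*(-9)) - f)) = 12 + 3*(0/((2 + 9) - f)) = 12 + 3*(0/(11 - f)) = 12 + 3*0 = 12 + 0 = 12)
(p(-79) + 20422)*(24182 + P(128)) = ((-79)**2 + 20422)*(24182 + 12) = (6241 + 20422)*24194 = 26663*24194 = 645084622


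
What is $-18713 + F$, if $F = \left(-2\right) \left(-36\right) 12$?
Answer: $-17849$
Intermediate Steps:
$F = 864$ ($F = 72 \cdot 12 = 864$)
$-18713 + F = -18713 + 864 = -17849$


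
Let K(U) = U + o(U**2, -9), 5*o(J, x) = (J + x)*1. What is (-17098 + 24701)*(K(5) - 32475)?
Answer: -1234225402/5 ≈ -2.4685e+8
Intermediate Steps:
o(J, x) = J/5 + x/5 (o(J, x) = ((J + x)*1)/5 = (J + x)/5 = J/5 + x/5)
K(U) = -9/5 + U + U**2/5 (K(U) = U + (U**2/5 + (1/5)*(-9)) = U + (U**2/5 - 9/5) = U + (-9/5 + U**2/5) = -9/5 + U + U**2/5)
(-17098 + 24701)*(K(5) - 32475) = (-17098 + 24701)*((-9/5 + 5 + (1/5)*5**2) - 32475) = 7603*((-9/5 + 5 + (1/5)*25) - 32475) = 7603*((-9/5 + 5 + 5) - 32475) = 7603*(41/5 - 32475) = 7603*(-162334/5) = -1234225402/5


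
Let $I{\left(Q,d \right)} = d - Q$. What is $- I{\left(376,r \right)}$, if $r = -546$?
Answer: $922$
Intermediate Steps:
$- I{\left(376,r \right)} = - (-546 - 376) = \left(-1\right) \left(-922\right) = 922$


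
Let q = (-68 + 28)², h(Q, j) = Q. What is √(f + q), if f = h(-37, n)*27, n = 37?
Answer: √601 ≈ 24.515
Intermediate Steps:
q = 1600 (q = (-40)² = 1600)
f = -999 (f = -37*27 = -999)
√(f + q) = √(-999 + 1600) = √601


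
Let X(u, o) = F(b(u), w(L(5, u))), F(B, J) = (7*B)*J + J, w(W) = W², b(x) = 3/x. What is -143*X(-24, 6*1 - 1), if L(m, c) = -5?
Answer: -3575/8 ≈ -446.88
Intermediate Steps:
F(B, J) = J + 7*B*J (F(B, J) = 7*B*J + J = J + 7*B*J)
X(u, o) = 25 + 525/u (X(u, o) = (-5)²*(1 + 7*(3/u)) = 25*(1 + 21/u) = 25 + 525/u)
-143*X(-24, 6*1 - 1) = -143*(25 + 525/(-24)) = -143*(25 + 525*(-1/24)) = -143*(25 - 175/8) = -143*25/8 = -3575/8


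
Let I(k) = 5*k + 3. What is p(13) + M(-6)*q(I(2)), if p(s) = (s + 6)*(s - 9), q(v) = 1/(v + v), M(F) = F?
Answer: 985/13 ≈ 75.769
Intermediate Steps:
I(k) = 3 + 5*k
q(v) = 1/(2*v)
p(s) = (-9 + s)*(6 + s) (p(s) = (6 + s)*(-9 + s) = (-9 + s)*(6 + s))
p(13) + M(-6)*q(I(2)) = (-54 + 13² - 3*13) - 3/(3 + 5*2) = (-54 + 169 - 39) - 3/(3 + 10) = 76 - 3/13 = 985/13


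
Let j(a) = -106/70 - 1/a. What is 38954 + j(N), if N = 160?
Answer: 43626777/1120 ≈ 38953.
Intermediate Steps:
j(a) = -53/35 - 1/a (j(a) = -106*1/70 - 1/a = -53/35 - 1/a)
38954 + j(N) = 38954 + (-53/35 - 1/160) = 38954 - 1703/1120 = 43626777/1120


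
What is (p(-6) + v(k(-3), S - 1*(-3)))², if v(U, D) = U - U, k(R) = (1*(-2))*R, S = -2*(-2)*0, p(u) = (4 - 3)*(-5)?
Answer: 25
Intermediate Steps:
p(u) = -5 (p(u) = 1*(-5) = -5)
S = 0 (S = 4*0 = 0)
k(R) = -2*R
v(U, D) = 0
(p(-6) + v(k(-3), S - 1*(-3)))² = (-5 + 0)² = (-5)² = 25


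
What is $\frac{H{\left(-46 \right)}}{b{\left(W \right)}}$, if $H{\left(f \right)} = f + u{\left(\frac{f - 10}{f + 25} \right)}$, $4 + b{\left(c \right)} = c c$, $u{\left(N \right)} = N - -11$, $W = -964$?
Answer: $- \frac{97}{2787876} \approx -3.4794 \cdot 10^{-5}$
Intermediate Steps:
$u{\left(N \right)} = 11 + N$ ($u{\left(N \right)} = N + 11 = 11 + N$)
$b{\left(c \right)} = -4 + c^{2}$ ($b{\left(c \right)} = -4 + c c = -4 + c^{2}$)
$H{\left(f \right)} = 11 + f + \frac{-10 + f}{25 + f}$ ($H{\left(f \right)} = f + \left(11 + \frac{f - 10}{f + 25}\right) = f + \left(11 + \frac{-10 + f}{25 + f}\right) = 11 + f + \frac{-10 + f}{25 + f}$)
$\frac{H{\left(-46 \right)}}{b{\left(W \right)}} = \frac{\frac{1}{25 - 46} \left(265 + \left(-46\right)^{2} + 37 \left(-46\right)\right)}{-4 + \left(-964\right)^{2}} = \frac{\frac{1}{-21} \left(265 + 2116 - 1702\right)}{-4 + 929296} = \frac{\left(- \frac{1}{21}\right) 679}{929292} = \left(- \frac{97}{3}\right) \frac{1}{929292} = - \frac{97}{2787876}$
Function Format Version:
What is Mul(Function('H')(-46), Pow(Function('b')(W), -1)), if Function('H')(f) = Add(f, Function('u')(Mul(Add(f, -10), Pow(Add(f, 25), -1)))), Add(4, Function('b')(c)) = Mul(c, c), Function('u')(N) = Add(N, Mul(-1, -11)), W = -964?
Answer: Rational(-97, 2787876) ≈ -3.4794e-5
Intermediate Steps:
Function('u')(N) = Add(11, N) (Function('u')(N) = Add(N, 11) = Add(11, N))
Function('b')(c) = Add(-4, Pow(c, 2)) (Function('b')(c) = Add(-4, Mul(c, c)) = Add(-4, Pow(c, 2)))
Function('H')(f) = Add(11, f, Mul(Pow(Add(25, f), -1), Add(-10, f))) (Function('H')(f) = Add(f, Add(11, Mul(Add(f, -10), Pow(Add(f, 25), -1)))) = Add(f, Add(11, Mul(Add(-10, f), Pow(Add(25, f), -1)))) = Add(f, Add(11, Mul(Pow(Add(25, f), -1), Add(-10, f)))) = Add(11, f, Mul(Pow(Add(25, f), -1), Add(-10, f))))
Mul(Function('H')(-46), Pow(Function('b')(W), -1)) = Mul(Mul(Pow(Add(25, -46), -1), Add(265, Pow(-46, 2), Mul(37, -46))), Pow(Add(-4, Pow(-964, 2)), -1)) = Mul(Mul(Pow(-21, -1), Add(265, 2116, -1702)), Pow(Add(-4, 929296), -1)) = Mul(Mul(Rational(-1, 21), 679), Pow(929292, -1)) = Mul(Rational(-97, 3), Rational(1, 929292)) = Rational(-97, 2787876)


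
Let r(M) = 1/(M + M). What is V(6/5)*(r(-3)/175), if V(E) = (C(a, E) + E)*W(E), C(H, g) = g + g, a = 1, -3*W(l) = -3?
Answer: -3/875 ≈ -0.0034286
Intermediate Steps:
W(l) = 1 (W(l) = -1/3*(-3) = 1)
C(H, g) = 2*g
r(M) = 1/(2*M)
V(E) = 3*E (V(E) = (2*E + E)*1 = (3*E)*1 = 3*E)
V(6/5)*(r(-3)/175) = (3*(6/5))*(((1/2)/(-3))/175) = (3*(6*(1/5)))*(((1/2)*(-1/3))*(1/175)) = (3*(6/5))*(-1/6*1/175) = (18/5)*(-1/1050) = -3/875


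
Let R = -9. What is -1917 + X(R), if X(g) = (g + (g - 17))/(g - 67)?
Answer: -145657/76 ≈ -1916.5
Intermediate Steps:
X(g) = (-17 + 2*g)/(-67 + g) (X(g) = (g + (-17 + g))/(-67 + g) = (-17 + 2*g)/(-67 + g))
-1917 + X(R) = -1917 + (-17 + 2*(-9))/(-67 - 9) = -1917 + (-17 - 18)/(-76) = -1917 - 1/76*(-35) = -1917 + 35/76 = -145657/76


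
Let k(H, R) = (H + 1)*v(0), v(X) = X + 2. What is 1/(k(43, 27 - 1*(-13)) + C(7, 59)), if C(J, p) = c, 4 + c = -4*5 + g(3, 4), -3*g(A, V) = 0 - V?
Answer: 3/196 ≈ 0.015306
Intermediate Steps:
g(A, V) = V/3 (g(A, V) = -(0 - V)/3 = -(-1)*V/3 = V/3)
v(X) = 2 + X
c = -68/3 (c = -4 + (-4*5 + (1/3)*4) = -4 + (-20 + 4/3) = -4 - 56/3 = -68/3 ≈ -22.667)
C(J, p) = -68/3
k(H, R) = 2 + 2*H (k(H, R) = (H + 1)*(2 + 0) = (1 + H)*2 = 2 + 2*H)
1/(k(43, 27 - 1*(-13)) + C(7, 59)) = 1/((2 + 2*43) - 68/3) = 1/((2 + 86) - 68/3) = 1/(88 - 68/3) = 1/(196/3) = 3/196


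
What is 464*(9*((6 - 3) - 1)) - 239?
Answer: 8113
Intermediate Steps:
464*(9*((6 - 3) - 1)) - 239 = 464*(9*(3 - 1)) - 239 = 464*(9*2) - 239 = 464*18 - 239 = 8352 - 239 = 8113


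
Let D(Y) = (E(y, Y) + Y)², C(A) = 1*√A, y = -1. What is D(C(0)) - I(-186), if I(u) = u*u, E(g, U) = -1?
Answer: -34595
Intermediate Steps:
C(A) = √A
I(u) = u²
D(Y) = (-1 + Y)²
D(C(0)) - I(-186) = (-1 + √0)² - 1*(-186)² = (-1 + 0)² - 1*34596 = (-1)² - 34596 = 1 - 34596 = -34595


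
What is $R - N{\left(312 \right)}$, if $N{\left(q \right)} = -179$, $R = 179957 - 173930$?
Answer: $6206$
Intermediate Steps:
$R = 6027$
$R - N{\left(312 \right)} = 6027 - -179 = 6027 + 179 = 6206$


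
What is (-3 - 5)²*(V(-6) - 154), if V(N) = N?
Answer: -10240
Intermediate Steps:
(-3 - 5)²*(V(-6) - 154) = (-3 - 5)²*(-6 - 154) = (-8)²*(-160) = 64*(-160) = -10240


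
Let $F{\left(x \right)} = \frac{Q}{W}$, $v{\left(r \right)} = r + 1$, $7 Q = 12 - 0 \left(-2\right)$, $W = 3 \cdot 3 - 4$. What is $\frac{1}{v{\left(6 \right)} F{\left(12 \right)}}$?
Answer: $\frac{5}{12} \approx 0.41667$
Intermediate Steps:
$W = 5$ ($W = 9 - 4 = 5$)
$Q = \frac{12}{7}$ ($Q = \frac{12 - 0 \left(-2\right)}{7} = \frac{12 - 0}{7} = \frac{12 + 0}{7} = \frac{1}{7} \cdot 12 = \frac{12}{7} \approx 1.7143$)
$v{\left(r \right)} = 1 + r$
$F{\left(x \right)} = \frac{12}{35}$ ($F{\left(x \right)} = \frac{12}{7 \cdot 5} = \frac{12}{7} \cdot \frac{1}{5} = \frac{12}{35}$)
$\frac{1}{v{\left(6 \right)} F{\left(12 \right)}} = \frac{1}{\left(1 + 6\right) \frac{12}{35}} = \frac{1}{7 \cdot \frac{12}{35}} = \frac{1}{\frac{12}{5}} = \frac{5}{12}$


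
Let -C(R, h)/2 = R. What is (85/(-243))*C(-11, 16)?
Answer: -1870/243 ≈ -7.6955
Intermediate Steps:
C(R, h) = -2*R
(85/(-243))*C(-11, 16) = (85/(-243))*(-2*(-11)) = (85*(-1/243))*22 = -85/243*22 = -1870/243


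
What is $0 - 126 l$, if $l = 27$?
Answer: $-3402$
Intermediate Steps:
$0 - 126 l = 0 - 3402 = -3402$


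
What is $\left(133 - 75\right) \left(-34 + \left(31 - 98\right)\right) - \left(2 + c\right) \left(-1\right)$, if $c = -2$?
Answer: $-5858$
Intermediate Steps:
$\left(133 - 75\right) \left(-34 + \left(31 - 98\right)\right) - \left(2 + c\right) \left(-1\right) = \left(133 - 75\right) \left(-34 + \left(31 - 98\right)\right) - \left(2 - 2\right) \left(-1\right) = 58 \left(-34 - 67\right) - 0 \left(-1\right) = 58 \left(-101\right) - 0 = -5858 + 0 = -5858$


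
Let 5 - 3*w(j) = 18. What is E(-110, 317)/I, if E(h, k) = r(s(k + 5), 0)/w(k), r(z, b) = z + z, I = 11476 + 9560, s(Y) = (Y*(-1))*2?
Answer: 322/22789 ≈ 0.014130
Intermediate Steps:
w(j) = -13/3 (w(j) = 5/3 - ⅓*18 = 5/3 - 6 = -13/3)
s(Y) = -2*Y (s(Y) = -Y*2 = -2*Y)
I = 21036
r(z, b) = 2*z
E(h, k) = 60/13 + 12*k/13 (E(h, k) = (2*(-2*(k + 5)))/(-13/3) = (2*(-2*(5 + k)))*(-3/13) = (2*(-10 - 2*k))*(-3/13) = (-20 - 4*k)*(-3/13) = 60/13 + 12*k/13)
E(-110, 317)/I = (60/13 + (12/13)*317)/21036 = (60/13 + 3804/13)*(1/21036) = (3864/13)*(1/21036) = 322/22789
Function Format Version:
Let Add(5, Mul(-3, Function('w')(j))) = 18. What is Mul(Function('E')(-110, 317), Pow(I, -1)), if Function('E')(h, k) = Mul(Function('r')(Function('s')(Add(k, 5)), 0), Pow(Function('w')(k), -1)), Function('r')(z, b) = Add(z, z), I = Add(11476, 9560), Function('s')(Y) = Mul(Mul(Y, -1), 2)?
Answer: Rational(322, 22789) ≈ 0.014130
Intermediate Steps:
Function('w')(j) = Rational(-13, 3) (Function('w')(j) = Add(Rational(5, 3), Mul(Rational(-1, 3), 18)) = Add(Rational(5, 3), -6) = Rational(-13, 3))
Function('s')(Y) = Mul(-2, Y) (Function('s')(Y) = Mul(Mul(-1, Y), 2) = Mul(-2, Y))
I = 21036
Function('r')(z, b) = Mul(2, z)
Function('E')(h, k) = Add(Rational(60, 13), Mul(Rational(12, 13), k)) (Function('E')(h, k) = Mul(Mul(2, Mul(-2, Add(k, 5))), Pow(Rational(-13, 3), -1)) = Mul(Mul(2, Mul(-2, Add(5, k))), Rational(-3, 13)) = Mul(Mul(2, Add(-10, Mul(-2, k))), Rational(-3, 13)) = Mul(Add(-20, Mul(-4, k)), Rational(-3, 13)) = Add(Rational(60, 13), Mul(Rational(12, 13), k)))
Mul(Function('E')(-110, 317), Pow(I, -1)) = Mul(Add(Rational(60, 13), Mul(Rational(12, 13), 317)), Pow(21036, -1)) = Mul(Add(Rational(60, 13), Rational(3804, 13)), Rational(1, 21036)) = Mul(Rational(3864, 13), Rational(1, 21036)) = Rational(322, 22789)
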